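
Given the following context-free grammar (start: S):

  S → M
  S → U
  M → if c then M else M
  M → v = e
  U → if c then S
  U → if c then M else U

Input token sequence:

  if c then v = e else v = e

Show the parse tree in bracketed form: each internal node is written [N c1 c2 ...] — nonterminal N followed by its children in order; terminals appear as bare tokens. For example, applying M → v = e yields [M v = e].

[S [M if c then [M v = e] else [M v = e]]]

S
M
if c then M else M
if c then v = e else M
if c then v = e else v = e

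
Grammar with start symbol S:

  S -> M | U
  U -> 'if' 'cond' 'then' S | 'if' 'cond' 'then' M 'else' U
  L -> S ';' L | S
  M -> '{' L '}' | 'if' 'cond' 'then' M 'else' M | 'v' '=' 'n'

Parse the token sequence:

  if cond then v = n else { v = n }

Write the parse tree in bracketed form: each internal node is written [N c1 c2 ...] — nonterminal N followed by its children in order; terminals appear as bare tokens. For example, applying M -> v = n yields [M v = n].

[S [M if cond then [M v = n] else [M { [L [S [M v = n]]] }]]]

S
M
if cond then M else M
if cond then v = n else M
if cond then v = n else { L }
if cond then v = n else { S }
if cond then v = n else { M }
if cond then v = n else { v = n }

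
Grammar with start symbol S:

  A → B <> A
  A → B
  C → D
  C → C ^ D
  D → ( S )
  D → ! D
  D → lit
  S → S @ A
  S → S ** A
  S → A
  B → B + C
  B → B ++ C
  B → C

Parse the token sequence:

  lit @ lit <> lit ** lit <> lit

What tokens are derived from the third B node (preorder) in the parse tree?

[S [S [S [A [B [C [D lit]]]]] @ [A [B [C [D lit]]] <> [A [B [C [D lit]]]]]] ** [A [B [C [D lit]]] <> [A [B [C [D lit]]]]]]

lit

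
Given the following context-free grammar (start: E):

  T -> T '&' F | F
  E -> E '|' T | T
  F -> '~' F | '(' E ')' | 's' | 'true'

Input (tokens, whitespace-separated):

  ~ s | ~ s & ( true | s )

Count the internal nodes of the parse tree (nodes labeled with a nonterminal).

16

[E [E [T [F ~ [F s]]]] | [T [T [F ~ [F s]]] & [F ( [E [E [T [F true]]] | [T [F s]]] )]]]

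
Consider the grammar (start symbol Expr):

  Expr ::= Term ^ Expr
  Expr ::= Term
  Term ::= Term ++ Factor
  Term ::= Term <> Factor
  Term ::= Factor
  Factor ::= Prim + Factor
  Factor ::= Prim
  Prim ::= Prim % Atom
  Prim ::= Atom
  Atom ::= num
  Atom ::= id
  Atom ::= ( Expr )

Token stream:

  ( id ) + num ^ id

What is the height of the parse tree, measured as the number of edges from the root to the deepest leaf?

10

[Expr [Term [Factor [Prim [Atom ( [Expr [Term [Factor [Prim [Atom id]]]]] )]] + [Factor [Prim [Atom num]]]]] ^ [Expr [Term [Factor [Prim [Atom id]]]]]]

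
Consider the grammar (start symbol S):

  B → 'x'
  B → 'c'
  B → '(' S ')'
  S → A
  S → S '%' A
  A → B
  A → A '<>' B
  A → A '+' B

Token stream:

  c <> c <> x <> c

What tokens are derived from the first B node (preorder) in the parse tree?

[S [A [A [A [A [B c]] <> [B c]] <> [B x]] <> [B c]]]

c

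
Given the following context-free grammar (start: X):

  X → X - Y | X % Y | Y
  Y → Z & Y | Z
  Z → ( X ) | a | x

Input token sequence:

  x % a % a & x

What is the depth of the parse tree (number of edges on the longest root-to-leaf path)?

5

[X [X [X [Y [Z x]]] % [Y [Z a]]] % [Y [Z a] & [Y [Z x]]]]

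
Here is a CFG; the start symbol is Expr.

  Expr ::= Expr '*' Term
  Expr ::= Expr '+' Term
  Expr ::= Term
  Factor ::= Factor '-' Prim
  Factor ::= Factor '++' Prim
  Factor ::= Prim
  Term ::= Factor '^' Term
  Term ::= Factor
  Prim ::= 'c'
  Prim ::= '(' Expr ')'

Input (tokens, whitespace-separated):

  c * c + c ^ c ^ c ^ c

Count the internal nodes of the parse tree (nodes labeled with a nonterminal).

21

[Expr [Expr [Expr [Term [Factor [Prim c]]]] * [Term [Factor [Prim c]]]] + [Term [Factor [Prim c]] ^ [Term [Factor [Prim c]] ^ [Term [Factor [Prim c]] ^ [Term [Factor [Prim c]]]]]]]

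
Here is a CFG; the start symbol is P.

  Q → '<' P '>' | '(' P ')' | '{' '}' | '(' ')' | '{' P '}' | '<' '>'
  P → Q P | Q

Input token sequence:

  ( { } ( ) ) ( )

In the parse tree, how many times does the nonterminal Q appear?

4

[P [Q ( [P [Q { }] [P [Q ( )]]] )] [P [Q ( )]]]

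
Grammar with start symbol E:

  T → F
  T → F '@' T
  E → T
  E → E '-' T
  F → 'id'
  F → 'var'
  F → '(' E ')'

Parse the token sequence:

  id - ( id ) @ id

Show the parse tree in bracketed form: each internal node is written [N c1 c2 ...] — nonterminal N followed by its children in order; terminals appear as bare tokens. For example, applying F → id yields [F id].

[E [E [T [F id]]] - [T [F ( [E [T [F id]]] )] @ [T [F id]]]]

E
E - T
T - T
F - T
id - T
id - F @ T
id - ( E ) @ T
id - ( T ) @ T
id - ( F ) @ T
id - ( id ) @ T
id - ( id ) @ F
id - ( id ) @ id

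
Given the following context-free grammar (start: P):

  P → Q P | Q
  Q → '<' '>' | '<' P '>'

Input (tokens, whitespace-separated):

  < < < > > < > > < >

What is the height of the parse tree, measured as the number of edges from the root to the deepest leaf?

6

[P [Q < [P [Q < [P [Q < >]] >] [P [Q < >]]] >] [P [Q < >]]]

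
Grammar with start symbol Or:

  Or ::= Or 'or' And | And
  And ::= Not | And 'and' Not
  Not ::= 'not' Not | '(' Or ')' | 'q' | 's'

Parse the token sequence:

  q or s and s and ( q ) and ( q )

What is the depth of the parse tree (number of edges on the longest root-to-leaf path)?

[Or [Or [And [Not q]]] or [And [And [And [And [Not s]] and [Not s]] and [Not ( [Or [And [Not q]]] )]] and [Not ( [Or [And [Not q]]] )]]]

7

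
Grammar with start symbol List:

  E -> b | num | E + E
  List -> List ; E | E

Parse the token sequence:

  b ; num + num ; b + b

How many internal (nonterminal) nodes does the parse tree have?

[List [List [List [E b]] ; [E [E num] + [E num]]] ; [E [E b] + [E b]]]

10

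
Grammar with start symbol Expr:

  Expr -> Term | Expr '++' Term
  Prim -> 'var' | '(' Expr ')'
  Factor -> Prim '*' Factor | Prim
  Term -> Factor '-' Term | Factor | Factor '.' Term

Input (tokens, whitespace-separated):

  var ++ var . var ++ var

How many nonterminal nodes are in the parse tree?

15

[Expr [Expr [Expr [Term [Factor [Prim var]]]] ++ [Term [Factor [Prim var]] . [Term [Factor [Prim var]]]]] ++ [Term [Factor [Prim var]]]]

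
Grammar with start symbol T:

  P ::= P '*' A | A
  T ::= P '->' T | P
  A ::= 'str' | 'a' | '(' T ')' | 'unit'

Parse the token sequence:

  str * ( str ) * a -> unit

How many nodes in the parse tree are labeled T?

[T [P [P [P [A str]] * [A ( [T [P [A str]]] )]] * [A a]] -> [T [P [A unit]]]]

3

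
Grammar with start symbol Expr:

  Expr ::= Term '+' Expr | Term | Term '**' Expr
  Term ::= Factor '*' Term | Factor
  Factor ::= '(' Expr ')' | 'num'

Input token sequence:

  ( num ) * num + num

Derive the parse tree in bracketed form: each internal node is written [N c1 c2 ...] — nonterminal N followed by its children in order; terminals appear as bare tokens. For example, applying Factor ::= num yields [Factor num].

[Expr [Term [Factor ( [Expr [Term [Factor num]]] )] * [Term [Factor num]]] + [Expr [Term [Factor num]]]]

Expr
Term + Expr
Factor * Term + Expr
( Expr ) * Term + Expr
( Term ) * Term + Expr
( Factor ) * Term + Expr
( num ) * Term + Expr
( num ) * Factor + Expr
( num ) * num + Expr
( num ) * num + Term
( num ) * num + Factor
( num ) * num + num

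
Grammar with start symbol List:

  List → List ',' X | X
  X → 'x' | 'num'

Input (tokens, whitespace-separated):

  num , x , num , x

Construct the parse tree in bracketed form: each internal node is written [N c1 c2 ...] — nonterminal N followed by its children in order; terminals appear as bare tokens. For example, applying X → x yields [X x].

[List [List [List [List [X num]] , [X x]] , [X num]] , [X x]]

List
List , X
List , X , X
List , X , X , X
X , X , X , X
num , X , X , X
num , x , X , X
num , x , num , X
num , x , num , x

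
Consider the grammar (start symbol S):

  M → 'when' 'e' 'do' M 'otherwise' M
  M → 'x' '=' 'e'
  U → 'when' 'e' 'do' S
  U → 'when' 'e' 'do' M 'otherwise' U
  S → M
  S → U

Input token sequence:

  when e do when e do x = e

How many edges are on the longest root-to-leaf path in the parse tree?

6

[S [U when e do [S [U when e do [S [M x = e]]]]]]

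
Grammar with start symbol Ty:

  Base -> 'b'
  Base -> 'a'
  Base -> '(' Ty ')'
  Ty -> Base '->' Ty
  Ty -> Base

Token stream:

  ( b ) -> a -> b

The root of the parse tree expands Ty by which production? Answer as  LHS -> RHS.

Ty -> Base '->' Ty

[Ty [Base ( [Ty [Base b]] )] -> [Ty [Base a] -> [Ty [Base b]]]]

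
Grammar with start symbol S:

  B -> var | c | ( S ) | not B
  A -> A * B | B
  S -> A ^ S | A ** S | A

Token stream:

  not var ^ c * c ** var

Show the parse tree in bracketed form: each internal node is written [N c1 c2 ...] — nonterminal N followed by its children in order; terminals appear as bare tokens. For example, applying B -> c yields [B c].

S
A ^ S
B ^ S
not B ^ S
not var ^ S
not var ^ A ** S
not var ^ A * B ** S
not var ^ B * B ** S
not var ^ c * B ** S
not var ^ c * c ** S
not var ^ c * c ** A
not var ^ c * c ** B
not var ^ c * c ** var

[S [A [B not [B var]]] ^ [S [A [A [B c]] * [B c]] ** [S [A [B var]]]]]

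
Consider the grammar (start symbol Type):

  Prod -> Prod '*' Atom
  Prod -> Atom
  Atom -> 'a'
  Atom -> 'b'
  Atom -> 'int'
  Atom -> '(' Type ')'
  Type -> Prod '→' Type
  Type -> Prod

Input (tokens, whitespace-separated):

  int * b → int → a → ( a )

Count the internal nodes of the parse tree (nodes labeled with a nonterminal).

[Type [Prod [Prod [Atom int]] * [Atom b]] → [Type [Prod [Atom int]] → [Type [Prod [Atom a]] → [Type [Prod [Atom ( [Type [Prod [Atom a]]] )]]]]]]

17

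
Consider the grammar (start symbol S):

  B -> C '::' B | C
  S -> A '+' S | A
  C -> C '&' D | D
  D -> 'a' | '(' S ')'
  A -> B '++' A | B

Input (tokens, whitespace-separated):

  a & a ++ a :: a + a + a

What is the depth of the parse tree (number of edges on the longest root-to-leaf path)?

7

[S [A [B [C [C [D a]] & [D a]]] ++ [A [B [C [D a]] :: [B [C [D a]]]]]] + [S [A [B [C [D a]]]] + [S [A [B [C [D a]]]]]]]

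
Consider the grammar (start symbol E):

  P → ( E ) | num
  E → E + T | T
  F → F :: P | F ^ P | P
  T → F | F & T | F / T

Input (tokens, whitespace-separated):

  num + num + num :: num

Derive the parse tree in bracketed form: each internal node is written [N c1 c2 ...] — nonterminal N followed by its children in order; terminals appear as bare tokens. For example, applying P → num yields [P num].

E
E + T
E + T + T
T + T + T
F + T + T
P + T + T
num + T + T
num + F + T
num + P + T
num + num + T
num + num + F
num + num + F :: P
num + num + P :: P
num + num + num :: P
num + num + num :: num

[E [E [E [T [F [P num]]]] + [T [F [P num]]]] + [T [F [F [P num]] :: [P num]]]]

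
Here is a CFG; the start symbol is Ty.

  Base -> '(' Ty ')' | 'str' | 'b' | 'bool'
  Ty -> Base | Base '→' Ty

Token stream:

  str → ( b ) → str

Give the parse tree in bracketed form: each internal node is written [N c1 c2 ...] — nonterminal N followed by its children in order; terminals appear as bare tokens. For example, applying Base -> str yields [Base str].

Ty
Base → Ty
str → Ty
str → Base → Ty
str → ( Ty ) → Ty
str → ( Base ) → Ty
str → ( b ) → Ty
str → ( b ) → Base
str → ( b ) → str

[Ty [Base str] → [Ty [Base ( [Ty [Base b]] )] → [Ty [Base str]]]]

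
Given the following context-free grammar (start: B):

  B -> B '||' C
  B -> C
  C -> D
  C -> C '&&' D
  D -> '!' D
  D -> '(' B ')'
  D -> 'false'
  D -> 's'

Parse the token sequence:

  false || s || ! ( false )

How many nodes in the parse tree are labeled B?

[B [B [B [C [D false]]] || [C [D s]]] || [C [D ! [D ( [B [C [D false]]] )]]]]

4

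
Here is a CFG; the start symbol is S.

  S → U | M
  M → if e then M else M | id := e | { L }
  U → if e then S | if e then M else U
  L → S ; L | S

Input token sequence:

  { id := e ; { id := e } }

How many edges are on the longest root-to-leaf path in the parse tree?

[S [M { [L [S [M id := e]] ; [L [S [M { [L [S [M id := e]]] }]]]] }]]

9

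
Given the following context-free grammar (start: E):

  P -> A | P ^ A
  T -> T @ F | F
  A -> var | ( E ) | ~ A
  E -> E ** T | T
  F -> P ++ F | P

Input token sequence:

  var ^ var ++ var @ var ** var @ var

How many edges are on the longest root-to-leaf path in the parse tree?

8

[E [E [T [T [F [P [P [A var]] ^ [A var]] ++ [F [P [A var]]]]] @ [F [P [A var]]]]] ** [T [T [F [P [A var]]]] @ [F [P [A var]]]]]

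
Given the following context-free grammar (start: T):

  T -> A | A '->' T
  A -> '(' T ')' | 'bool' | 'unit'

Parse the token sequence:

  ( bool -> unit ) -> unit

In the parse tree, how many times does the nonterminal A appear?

[T [A ( [T [A bool] -> [T [A unit]]] )] -> [T [A unit]]]

4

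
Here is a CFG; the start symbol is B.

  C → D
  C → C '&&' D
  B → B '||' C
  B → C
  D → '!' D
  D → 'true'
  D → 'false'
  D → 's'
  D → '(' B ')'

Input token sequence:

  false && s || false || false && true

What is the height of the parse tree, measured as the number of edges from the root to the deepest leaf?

[B [B [B [C [C [D false]] && [D s]]] || [C [D false]]] || [C [C [D false]] && [D true]]]

6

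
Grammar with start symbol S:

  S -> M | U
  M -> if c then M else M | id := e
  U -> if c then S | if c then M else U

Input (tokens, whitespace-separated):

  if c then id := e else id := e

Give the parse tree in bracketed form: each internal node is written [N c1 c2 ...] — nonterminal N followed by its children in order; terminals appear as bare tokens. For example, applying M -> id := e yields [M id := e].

S
M
if c then M else M
if c then id := e else M
if c then id := e else id := e

[S [M if c then [M id := e] else [M id := e]]]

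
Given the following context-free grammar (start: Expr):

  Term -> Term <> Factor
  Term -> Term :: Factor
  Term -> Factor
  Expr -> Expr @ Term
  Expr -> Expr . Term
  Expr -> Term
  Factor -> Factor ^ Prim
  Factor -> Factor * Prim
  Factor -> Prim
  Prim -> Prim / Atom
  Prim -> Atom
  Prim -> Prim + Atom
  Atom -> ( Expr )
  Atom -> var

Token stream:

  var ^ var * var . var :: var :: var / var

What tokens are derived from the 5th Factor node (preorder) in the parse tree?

var

[Expr [Expr [Term [Factor [Factor [Factor [Prim [Atom var]]] ^ [Prim [Atom var]]] * [Prim [Atom var]]]]] . [Term [Term [Term [Factor [Prim [Atom var]]]] :: [Factor [Prim [Atom var]]]] :: [Factor [Prim [Prim [Atom var]] / [Atom var]]]]]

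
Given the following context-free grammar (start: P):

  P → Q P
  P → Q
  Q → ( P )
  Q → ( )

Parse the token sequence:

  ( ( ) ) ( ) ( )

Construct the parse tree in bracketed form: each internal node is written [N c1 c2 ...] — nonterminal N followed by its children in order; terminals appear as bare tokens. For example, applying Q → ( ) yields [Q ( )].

P
Q P
( P ) P
( Q ) P
( ( ) ) P
( ( ) ) Q P
( ( ) ) ( ) P
( ( ) ) ( ) Q
( ( ) ) ( ) ( )

[P [Q ( [P [Q ( )]] )] [P [Q ( )] [P [Q ( )]]]]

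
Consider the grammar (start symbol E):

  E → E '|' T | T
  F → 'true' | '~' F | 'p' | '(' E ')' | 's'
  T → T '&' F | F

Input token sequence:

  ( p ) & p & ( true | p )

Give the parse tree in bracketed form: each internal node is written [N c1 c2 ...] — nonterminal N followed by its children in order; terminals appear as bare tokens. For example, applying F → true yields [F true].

E
T
T & F
T & F & F
F & F & F
( E ) & F & F
( T ) & F & F
( F ) & F & F
( p ) & F & F
( p ) & p & F
( p ) & p & ( E )
( p ) & p & ( E | T )
( p ) & p & ( T | T )
( p ) & p & ( F | T )
( p ) & p & ( true | T )
( p ) & p & ( true | F )
( p ) & p & ( true | p )

[E [T [T [T [F ( [E [T [F p]]] )]] & [F p]] & [F ( [E [E [T [F true]]] | [T [F p]]] )]]]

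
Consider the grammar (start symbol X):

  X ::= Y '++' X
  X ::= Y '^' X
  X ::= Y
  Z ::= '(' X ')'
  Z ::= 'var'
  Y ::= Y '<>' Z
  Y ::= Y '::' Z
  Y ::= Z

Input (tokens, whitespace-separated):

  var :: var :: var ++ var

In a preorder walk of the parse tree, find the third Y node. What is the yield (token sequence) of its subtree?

[X [Y [Y [Y [Z var]] :: [Z var]] :: [Z var]] ++ [X [Y [Z var]]]]

var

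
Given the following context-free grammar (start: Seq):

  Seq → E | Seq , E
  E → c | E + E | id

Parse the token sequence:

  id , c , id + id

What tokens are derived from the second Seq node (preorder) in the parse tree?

[Seq [Seq [Seq [E id]] , [E c]] , [E [E id] + [E id]]]

id , c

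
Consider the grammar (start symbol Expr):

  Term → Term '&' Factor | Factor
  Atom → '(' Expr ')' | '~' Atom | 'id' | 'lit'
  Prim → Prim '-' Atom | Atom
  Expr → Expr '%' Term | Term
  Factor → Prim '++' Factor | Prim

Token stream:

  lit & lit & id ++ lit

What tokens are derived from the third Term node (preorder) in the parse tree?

[Expr [Term [Term [Term [Factor [Prim [Atom lit]]]] & [Factor [Prim [Atom lit]]]] & [Factor [Prim [Atom id]] ++ [Factor [Prim [Atom lit]]]]]]

lit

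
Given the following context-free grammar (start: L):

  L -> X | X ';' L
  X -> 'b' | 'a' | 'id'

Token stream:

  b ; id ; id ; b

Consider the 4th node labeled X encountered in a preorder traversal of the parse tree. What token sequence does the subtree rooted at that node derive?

[L [X b] ; [L [X id] ; [L [X id] ; [L [X b]]]]]

b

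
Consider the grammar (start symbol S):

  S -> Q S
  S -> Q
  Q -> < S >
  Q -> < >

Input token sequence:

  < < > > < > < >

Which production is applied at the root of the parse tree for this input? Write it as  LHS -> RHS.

S -> Q S

[S [Q < [S [Q < >]] >] [S [Q < >] [S [Q < >]]]]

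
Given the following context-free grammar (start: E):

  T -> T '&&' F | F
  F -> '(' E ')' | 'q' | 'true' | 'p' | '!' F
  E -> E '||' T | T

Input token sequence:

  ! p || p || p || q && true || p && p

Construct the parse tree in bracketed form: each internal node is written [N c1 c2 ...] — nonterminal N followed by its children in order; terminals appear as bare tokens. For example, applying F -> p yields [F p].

[E [E [E [E [E [T [F ! [F p]]]] || [T [F p]]] || [T [F p]]] || [T [T [F q]] && [F true]]] || [T [T [F p]] && [F p]]]

E
E || T
E || T || T
E || T || T || T
E || T || T || T || T
T || T || T || T || T
F || T || T || T || T
! F || T || T || T || T
! p || T || T || T || T
! p || F || T || T || T
! p || p || T || T || T
! p || p || F || T || T
! p || p || p || T || T
! p || p || p || T && F || T
! p || p || p || F && F || T
! p || p || p || q && F || T
! p || p || p || q && true || T
! p || p || p || q && true || T && F
! p || p || p || q && true || F && F
! p || p || p || q && true || p && F
! p || p || p || q && true || p && p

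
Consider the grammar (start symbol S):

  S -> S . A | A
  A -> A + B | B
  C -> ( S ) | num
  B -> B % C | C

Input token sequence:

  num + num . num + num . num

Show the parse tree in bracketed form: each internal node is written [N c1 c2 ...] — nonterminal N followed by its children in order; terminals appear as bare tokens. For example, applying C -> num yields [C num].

[S [S [S [A [A [B [C num]]] + [B [C num]]]] . [A [A [B [C num]]] + [B [C num]]]] . [A [B [C num]]]]

S
S . A
S . A . A
A . A . A
A + B . A . A
B + B . A . A
C + B . A . A
num + B . A . A
num + C . A . A
num + num . A . A
num + num . A + B . A
num + num . B + B . A
num + num . C + B . A
num + num . num + B . A
num + num . num + C . A
num + num . num + num . A
num + num . num + num . B
num + num . num + num . C
num + num . num + num . num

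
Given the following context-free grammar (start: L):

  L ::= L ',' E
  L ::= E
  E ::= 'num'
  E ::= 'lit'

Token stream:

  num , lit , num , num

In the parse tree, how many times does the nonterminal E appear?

4

[L [L [L [L [E num]] , [E lit]] , [E num]] , [E num]]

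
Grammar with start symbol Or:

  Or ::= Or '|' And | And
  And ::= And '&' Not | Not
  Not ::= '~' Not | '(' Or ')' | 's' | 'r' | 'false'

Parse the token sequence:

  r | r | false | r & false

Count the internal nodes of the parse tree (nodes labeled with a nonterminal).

[Or [Or [Or [Or [And [Not r]]] | [And [Not r]]] | [And [Not false]]] | [And [And [Not r]] & [Not false]]]

14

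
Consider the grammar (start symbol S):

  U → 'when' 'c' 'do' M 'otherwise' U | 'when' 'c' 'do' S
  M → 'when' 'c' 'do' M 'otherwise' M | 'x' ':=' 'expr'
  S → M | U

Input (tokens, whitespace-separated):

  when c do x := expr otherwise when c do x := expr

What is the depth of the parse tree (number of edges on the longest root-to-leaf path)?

5

[S [U when c do [M x := expr] otherwise [U when c do [S [M x := expr]]]]]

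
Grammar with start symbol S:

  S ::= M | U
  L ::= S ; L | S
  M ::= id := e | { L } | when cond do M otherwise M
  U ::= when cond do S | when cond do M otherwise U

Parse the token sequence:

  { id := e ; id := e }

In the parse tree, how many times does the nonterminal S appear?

[S [M { [L [S [M id := e]] ; [L [S [M id := e]]]] }]]

3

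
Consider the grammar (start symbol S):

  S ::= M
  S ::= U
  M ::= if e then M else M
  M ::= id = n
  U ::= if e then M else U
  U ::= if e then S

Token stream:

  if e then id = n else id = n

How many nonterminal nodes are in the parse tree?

4

[S [M if e then [M id = n] else [M id = n]]]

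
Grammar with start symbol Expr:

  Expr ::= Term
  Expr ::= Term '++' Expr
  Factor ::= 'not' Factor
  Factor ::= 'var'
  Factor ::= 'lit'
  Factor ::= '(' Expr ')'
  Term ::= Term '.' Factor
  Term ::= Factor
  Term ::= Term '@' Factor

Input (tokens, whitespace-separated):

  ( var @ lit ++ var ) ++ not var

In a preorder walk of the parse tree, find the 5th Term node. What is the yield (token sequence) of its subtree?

not var

[Expr [Term [Factor ( [Expr [Term [Term [Factor var]] @ [Factor lit]] ++ [Expr [Term [Factor var]]]] )]] ++ [Expr [Term [Factor not [Factor var]]]]]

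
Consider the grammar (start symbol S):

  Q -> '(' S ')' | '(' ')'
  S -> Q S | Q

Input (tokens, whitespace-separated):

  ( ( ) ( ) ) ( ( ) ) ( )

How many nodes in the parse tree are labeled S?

6

[S [Q ( [S [Q ( )] [S [Q ( )]]] )] [S [Q ( [S [Q ( )]] )] [S [Q ( )]]]]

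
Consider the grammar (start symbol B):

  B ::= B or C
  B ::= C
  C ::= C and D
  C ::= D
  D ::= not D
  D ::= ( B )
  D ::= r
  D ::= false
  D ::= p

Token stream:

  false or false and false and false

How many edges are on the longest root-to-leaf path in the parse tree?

[B [B [C [D false]]] or [C [C [C [D false]] and [D false]] and [D false]]]

5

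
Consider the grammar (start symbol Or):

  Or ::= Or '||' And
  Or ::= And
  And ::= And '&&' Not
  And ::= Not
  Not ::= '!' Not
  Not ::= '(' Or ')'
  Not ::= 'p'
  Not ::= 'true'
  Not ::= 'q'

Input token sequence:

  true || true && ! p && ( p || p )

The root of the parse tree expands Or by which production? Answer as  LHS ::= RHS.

Or ::= Or '||' And

[Or [Or [And [Not true]]] || [And [And [And [Not true]] && [Not ! [Not p]]] && [Not ( [Or [Or [And [Not p]]] || [And [Not p]]] )]]]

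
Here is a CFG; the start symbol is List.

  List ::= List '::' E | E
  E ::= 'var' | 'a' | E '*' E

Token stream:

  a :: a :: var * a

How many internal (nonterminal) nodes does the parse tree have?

[List [List [List [E a]] :: [E a]] :: [E [E var] * [E a]]]

8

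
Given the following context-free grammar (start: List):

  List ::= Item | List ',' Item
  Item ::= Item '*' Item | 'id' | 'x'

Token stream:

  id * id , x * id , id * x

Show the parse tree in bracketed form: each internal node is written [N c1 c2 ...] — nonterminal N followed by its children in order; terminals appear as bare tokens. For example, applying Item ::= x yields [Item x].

List
List , Item
List , Item , Item
Item , Item , Item
Item * Item , Item , Item
id * Item , Item , Item
id * id , Item , Item
id * id , Item * Item , Item
id * id , x * Item , Item
id * id , x * id , Item
id * id , x * id , Item * Item
id * id , x * id , id * Item
id * id , x * id , id * x

[List [List [List [Item [Item id] * [Item id]]] , [Item [Item x] * [Item id]]] , [Item [Item id] * [Item x]]]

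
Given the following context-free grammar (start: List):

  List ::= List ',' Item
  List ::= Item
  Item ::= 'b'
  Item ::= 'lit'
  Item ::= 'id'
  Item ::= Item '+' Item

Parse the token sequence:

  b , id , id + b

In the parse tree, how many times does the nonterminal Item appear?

5

[List [List [List [Item b]] , [Item id]] , [Item [Item id] + [Item b]]]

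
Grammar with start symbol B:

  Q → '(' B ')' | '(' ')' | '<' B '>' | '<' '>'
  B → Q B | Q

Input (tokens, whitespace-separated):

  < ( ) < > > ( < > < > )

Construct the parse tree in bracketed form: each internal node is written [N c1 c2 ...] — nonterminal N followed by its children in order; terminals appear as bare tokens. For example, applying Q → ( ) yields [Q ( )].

[B [Q < [B [Q ( )] [B [Q < >]]] >] [B [Q ( [B [Q < >] [B [Q < >]]] )]]]

B
Q B
< B > B
< Q B > B
< ( ) B > B
< ( ) Q > B
< ( ) < > > B
< ( ) < > > Q
< ( ) < > > ( B )
< ( ) < > > ( Q B )
< ( ) < > > ( < > B )
< ( ) < > > ( < > Q )
< ( ) < > > ( < > < > )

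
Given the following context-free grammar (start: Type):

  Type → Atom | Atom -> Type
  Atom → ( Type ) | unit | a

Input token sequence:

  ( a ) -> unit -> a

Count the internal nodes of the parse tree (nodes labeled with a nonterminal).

[Type [Atom ( [Type [Atom a]] )] -> [Type [Atom unit] -> [Type [Atom a]]]]

8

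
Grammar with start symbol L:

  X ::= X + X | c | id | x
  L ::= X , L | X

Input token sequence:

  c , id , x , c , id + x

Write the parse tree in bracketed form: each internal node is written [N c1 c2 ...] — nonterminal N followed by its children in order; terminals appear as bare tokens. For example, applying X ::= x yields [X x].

[L [X c] , [L [X id] , [L [X x] , [L [X c] , [L [X [X id] + [X x]]]]]]]

L
X , L
c , L
c , X , L
c , id , L
c , id , X , L
c , id , x , L
c , id , x , X , L
c , id , x , c , L
c , id , x , c , X
c , id , x , c , X + X
c , id , x , c , id + X
c , id , x , c , id + x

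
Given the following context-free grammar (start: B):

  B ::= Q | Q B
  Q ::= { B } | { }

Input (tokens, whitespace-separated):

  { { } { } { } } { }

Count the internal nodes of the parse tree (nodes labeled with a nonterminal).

[B [Q { [B [Q { }] [B [Q { }] [B [Q { }]]]] }] [B [Q { }]]]

10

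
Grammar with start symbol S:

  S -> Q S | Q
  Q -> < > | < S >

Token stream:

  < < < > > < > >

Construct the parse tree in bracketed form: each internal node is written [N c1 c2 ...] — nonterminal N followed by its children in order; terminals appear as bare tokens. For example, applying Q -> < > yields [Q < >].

[S [Q < [S [Q < [S [Q < >]] >] [S [Q < >]]] >]]

S
Q
< S >
< Q S >
< < S > S >
< < Q > S >
< < < > > S >
< < < > > Q >
< < < > > < > >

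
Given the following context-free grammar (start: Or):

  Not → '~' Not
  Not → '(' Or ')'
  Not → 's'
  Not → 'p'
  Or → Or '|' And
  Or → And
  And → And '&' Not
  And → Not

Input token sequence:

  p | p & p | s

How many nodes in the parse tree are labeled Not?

[Or [Or [Or [And [Not p]]] | [And [And [Not p]] & [Not p]]] | [And [Not s]]]

4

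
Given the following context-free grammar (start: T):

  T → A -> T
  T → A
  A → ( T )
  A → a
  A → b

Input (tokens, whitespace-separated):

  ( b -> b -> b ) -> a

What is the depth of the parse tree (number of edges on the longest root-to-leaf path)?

[T [A ( [T [A b] -> [T [A b] -> [T [A b]]]] )] -> [T [A a]]]

6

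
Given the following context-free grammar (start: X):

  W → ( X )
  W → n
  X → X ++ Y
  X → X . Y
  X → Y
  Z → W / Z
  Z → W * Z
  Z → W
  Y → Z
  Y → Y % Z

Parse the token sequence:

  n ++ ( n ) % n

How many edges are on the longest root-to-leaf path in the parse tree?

[X [X [Y [Z [W n]]]] ++ [Y [Y [Z [W ( [X [Y [Z [W n]]]] )]]] % [Z [W n]]]]

9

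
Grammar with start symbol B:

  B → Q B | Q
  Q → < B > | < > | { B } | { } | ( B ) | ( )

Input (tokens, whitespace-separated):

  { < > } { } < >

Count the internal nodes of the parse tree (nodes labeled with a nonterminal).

[B [Q { [B [Q < >]] }] [B [Q { }] [B [Q < >]]]]

8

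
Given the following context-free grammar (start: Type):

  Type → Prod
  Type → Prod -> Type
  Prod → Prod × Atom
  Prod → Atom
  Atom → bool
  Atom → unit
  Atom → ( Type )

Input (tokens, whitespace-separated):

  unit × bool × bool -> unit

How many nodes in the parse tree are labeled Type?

[Type [Prod [Prod [Prod [Atom unit]] × [Atom bool]] × [Atom bool]] -> [Type [Prod [Atom unit]]]]

2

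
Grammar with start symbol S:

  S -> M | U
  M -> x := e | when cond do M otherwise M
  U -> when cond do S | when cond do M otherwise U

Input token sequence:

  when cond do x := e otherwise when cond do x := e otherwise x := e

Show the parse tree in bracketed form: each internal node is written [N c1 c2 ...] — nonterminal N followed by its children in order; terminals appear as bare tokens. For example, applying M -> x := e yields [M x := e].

S
M
when cond do M otherwise M
when cond do x := e otherwise M
when cond do x := e otherwise when cond do M otherwise M
when cond do x := e otherwise when cond do x := e otherwise M
when cond do x := e otherwise when cond do x := e otherwise x := e

[S [M when cond do [M x := e] otherwise [M when cond do [M x := e] otherwise [M x := e]]]]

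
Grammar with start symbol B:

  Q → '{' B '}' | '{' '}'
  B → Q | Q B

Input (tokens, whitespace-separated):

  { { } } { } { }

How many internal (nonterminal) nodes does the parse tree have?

8

[B [Q { [B [Q { }]] }] [B [Q { }] [B [Q { }]]]]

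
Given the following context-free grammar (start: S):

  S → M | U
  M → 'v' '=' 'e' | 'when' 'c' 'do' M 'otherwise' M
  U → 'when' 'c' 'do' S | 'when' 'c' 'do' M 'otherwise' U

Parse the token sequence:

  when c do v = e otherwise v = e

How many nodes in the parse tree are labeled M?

3

[S [M when c do [M v = e] otherwise [M v = e]]]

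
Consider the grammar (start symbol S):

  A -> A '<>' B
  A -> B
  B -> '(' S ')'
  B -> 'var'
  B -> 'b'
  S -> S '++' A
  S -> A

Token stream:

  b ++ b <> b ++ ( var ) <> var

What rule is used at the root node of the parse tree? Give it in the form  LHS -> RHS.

S -> S '++' A

[S [S [S [A [B b]]] ++ [A [A [B b]] <> [B b]]] ++ [A [A [B ( [S [A [B var]]] )]] <> [B var]]]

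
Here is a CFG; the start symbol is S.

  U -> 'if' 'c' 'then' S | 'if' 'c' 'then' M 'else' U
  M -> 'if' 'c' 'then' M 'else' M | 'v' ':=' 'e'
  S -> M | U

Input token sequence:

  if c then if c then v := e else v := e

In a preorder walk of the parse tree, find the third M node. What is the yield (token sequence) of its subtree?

[S [U if c then [S [M if c then [M v := e] else [M v := e]]]]]

v := e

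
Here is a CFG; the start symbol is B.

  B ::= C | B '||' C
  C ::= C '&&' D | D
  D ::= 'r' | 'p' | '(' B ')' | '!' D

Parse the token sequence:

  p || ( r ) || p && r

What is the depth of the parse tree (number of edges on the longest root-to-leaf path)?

[B [B [B [C [D p]]] || [C [D ( [B [C [D r]]] )]]] || [C [C [D p]] && [D r]]]

7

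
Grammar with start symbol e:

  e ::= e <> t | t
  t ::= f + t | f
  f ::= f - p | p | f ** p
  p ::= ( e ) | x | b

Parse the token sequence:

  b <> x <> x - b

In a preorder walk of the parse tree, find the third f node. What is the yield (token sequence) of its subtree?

[e [e [e [t [f [p b]]]] <> [t [f [p x]]]] <> [t [f [f [p x]] - [p b]]]]

x - b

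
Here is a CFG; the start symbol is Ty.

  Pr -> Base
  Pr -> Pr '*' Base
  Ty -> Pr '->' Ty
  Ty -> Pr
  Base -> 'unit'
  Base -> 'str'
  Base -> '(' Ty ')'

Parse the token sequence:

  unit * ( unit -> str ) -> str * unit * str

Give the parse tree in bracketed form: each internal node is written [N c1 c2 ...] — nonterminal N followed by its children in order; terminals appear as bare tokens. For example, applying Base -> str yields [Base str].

Ty
Pr -> Ty
Pr * Base -> Ty
Base * Base -> Ty
unit * Base -> Ty
unit * ( Ty ) -> Ty
unit * ( Pr -> Ty ) -> Ty
unit * ( Base -> Ty ) -> Ty
unit * ( unit -> Ty ) -> Ty
unit * ( unit -> Pr ) -> Ty
unit * ( unit -> Base ) -> Ty
unit * ( unit -> str ) -> Ty
unit * ( unit -> str ) -> Pr
unit * ( unit -> str ) -> Pr * Base
unit * ( unit -> str ) -> Pr * Base * Base
unit * ( unit -> str ) -> Base * Base * Base
unit * ( unit -> str ) -> str * Base * Base
unit * ( unit -> str ) -> str * unit * Base
unit * ( unit -> str ) -> str * unit * str

[Ty [Pr [Pr [Base unit]] * [Base ( [Ty [Pr [Base unit]] -> [Ty [Pr [Base str]]]] )]] -> [Ty [Pr [Pr [Pr [Base str]] * [Base unit]] * [Base str]]]]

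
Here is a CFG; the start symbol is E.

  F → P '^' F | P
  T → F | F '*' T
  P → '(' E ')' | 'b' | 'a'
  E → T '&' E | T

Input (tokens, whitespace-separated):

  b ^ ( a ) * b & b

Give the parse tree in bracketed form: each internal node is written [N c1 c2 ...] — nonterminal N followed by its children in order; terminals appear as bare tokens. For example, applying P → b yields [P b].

[E [T [F [P b] ^ [F [P ( [E [T [F [P a]]]] )]]] * [T [F [P b]]]] & [E [T [F [P b]]]]]

E
T & E
F * T & E
P ^ F * T & E
b ^ F * T & E
b ^ P * T & E
b ^ ( E ) * T & E
b ^ ( T ) * T & E
b ^ ( F ) * T & E
b ^ ( P ) * T & E
b ^ ( a ) * T & E
b ^ ( a ) * F & E
b ^ ( a ) * P & E
b ^ ( a ) * b & E
b ^ ( a ) * b & T
b ^ ( a ) * b & F
b ^ ( a ) * b & P
b ^ ( a ) * b & b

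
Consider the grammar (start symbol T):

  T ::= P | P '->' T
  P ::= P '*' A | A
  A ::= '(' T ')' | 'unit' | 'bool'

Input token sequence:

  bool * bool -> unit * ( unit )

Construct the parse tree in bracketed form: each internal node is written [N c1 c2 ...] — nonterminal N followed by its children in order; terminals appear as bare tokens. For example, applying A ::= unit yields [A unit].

[T [P [P [A bool]] * [A bool]] -> [T [P [P [A unit]] * [A ( [T [P [A unit]]] )]]]]

T
P -> T
P * A -> T
A * A -> T
bool * A -> T
bool * bool -> T
bool * bool -> P
bool * bool -> P * A
bool * bool -> A * A
bool * bool -> unit * A
bool * bool -> unit * ( T )
bool * bool -> unit * ( P )
bool * bool -> unit * ( A )
bool * bool -> unit * ( unit )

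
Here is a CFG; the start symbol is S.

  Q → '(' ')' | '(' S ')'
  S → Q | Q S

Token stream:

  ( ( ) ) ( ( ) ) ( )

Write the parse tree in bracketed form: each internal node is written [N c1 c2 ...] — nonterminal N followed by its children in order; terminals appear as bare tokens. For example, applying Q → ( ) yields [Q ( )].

[S [Q ( [S [Q ( )]] )] [S [Q ( [S [Q ( )]] )] [S [Q ( )]]]]

S
Q S
( S ) S
( Q ) S
( ( ) ) S
( ( ) ) Q S
( ( ) ) ( S ) S
( ( ) ) ( Q ) S
( ( ) ) ( ( ) ) S
( ( ) ) ( ( ) ) Q
( ( ) ) ( ( ) ) ( )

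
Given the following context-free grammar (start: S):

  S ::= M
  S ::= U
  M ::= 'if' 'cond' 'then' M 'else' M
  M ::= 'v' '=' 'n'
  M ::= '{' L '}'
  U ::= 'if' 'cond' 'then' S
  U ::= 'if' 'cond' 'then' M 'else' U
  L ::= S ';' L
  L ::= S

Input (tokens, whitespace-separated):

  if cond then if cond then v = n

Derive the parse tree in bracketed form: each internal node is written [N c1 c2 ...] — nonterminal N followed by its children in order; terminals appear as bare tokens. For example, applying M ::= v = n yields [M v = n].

[S [U if cond then [S [U if cond then [S [M v = n]]]]]]

S
U
if cond then S
if cond then U
if cond then if cond then S
if cond then if cond then M
if cond then if cond then v = n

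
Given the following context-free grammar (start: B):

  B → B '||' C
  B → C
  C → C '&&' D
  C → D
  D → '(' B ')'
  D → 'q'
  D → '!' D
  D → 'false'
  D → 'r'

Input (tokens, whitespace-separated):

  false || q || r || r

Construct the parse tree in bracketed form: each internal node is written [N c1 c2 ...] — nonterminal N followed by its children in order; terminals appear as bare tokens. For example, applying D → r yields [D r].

[B [B [B [B [C [D false]]] || [C [D q]]] || [C [D r]]] || [C [D r]]]

B
B || C
B || C || C
B || C || C || C
C || C || C || C
D || C || C || C
false || C || C || C
false || D || C || C
false || q || C || C
false || q || D || C
false || q || r || C
false || q || r || D
false || q || r || r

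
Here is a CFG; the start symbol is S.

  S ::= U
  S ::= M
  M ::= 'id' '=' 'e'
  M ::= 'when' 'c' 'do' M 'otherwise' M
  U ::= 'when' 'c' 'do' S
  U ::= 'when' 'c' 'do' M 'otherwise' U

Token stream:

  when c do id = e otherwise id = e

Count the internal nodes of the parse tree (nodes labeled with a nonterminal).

4

[S [M when c do [M id = e] otherwise [M id = e]]]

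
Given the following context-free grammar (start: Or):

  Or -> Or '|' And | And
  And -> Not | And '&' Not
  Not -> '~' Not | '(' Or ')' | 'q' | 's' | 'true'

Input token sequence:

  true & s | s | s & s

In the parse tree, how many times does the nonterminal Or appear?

[Or [Or [Or [And [And [Not true]] & [Not s]]] | [And [Not s]]] | [And [And [Not s]] & [Not s]]]

3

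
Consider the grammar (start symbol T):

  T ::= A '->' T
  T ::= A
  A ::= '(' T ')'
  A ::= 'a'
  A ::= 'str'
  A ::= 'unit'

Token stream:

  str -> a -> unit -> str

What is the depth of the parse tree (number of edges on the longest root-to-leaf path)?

5

[T [A str] -> [T [A a] -> [T [A unit] -> [T [A str]]]]]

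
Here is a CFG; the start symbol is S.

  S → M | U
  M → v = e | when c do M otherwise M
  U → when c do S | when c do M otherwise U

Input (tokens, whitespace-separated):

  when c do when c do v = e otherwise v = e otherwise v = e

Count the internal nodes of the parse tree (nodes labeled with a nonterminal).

[S [M when c do [M when c do [M v = e] otherwise [M v = e]] otherwise [M v = e]]]

6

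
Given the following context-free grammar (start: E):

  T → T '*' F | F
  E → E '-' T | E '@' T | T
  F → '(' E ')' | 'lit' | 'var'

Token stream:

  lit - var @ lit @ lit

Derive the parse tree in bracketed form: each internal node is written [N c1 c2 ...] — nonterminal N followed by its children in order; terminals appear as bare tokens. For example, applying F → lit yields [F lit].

E
E @ T
E @ T @ T
E - T @ T @ T
T - T @ T @ T
F - T @ T @ T
lit - T @ T @ T
lit - F @ T @ T
lit - var @ T @ T
lit - var @ F @ T
lit - var @ lit @ T
lit - var @ lit @ F
lit - var @ lit @ lit

[E [E [E [E [T [F lit]]] - [T [F var]]] @ [T [F lit]]] @ [T [F lit]]]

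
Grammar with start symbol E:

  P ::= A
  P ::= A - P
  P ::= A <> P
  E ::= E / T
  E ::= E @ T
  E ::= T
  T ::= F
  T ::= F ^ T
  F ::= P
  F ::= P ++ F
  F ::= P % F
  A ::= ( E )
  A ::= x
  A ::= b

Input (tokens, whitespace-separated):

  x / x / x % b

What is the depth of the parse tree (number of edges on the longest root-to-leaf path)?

[E [E [E [T [F [P [A x]]]]] / [T [F [P [A x]]]]] / [T [F [P [A x]] % [F [P [A b]]]]]]

7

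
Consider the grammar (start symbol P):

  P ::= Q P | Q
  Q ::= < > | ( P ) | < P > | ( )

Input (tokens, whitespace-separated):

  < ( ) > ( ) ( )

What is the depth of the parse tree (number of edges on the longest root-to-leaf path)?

4

[P [Q < [P [Q ( )]] >] [P [Q ( )] [P [Q ( )]]]]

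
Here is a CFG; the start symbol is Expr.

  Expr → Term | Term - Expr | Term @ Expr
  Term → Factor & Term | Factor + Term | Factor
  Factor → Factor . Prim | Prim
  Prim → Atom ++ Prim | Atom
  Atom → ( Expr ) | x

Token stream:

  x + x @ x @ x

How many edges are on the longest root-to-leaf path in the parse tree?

7

[Expr [Term [Factor [Prim [Atom x]]] + [Term [Factor [Prim [Atom x]]]]] @ [Expr [Term [Factor [Prim [Atom x]]]] @ [Expr [Term [Factor [Prim [Atom x]]]]]]]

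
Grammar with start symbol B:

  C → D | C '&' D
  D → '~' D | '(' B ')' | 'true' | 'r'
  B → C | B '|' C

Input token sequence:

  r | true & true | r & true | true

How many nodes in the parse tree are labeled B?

[B [B [B [B [C [D r]]] | [C [C [D true]] & [D true]]] | [C [C [D r]] & [D true]]] | [C [D true]]]

4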